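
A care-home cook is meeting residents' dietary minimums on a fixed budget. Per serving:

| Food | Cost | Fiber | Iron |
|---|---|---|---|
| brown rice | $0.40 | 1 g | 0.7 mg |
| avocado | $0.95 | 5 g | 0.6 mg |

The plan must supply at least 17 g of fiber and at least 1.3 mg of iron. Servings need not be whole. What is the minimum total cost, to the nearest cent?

$3.23

A basic optimal solution has at most two foods positive. Try each food alone and each pair with both targets met exactly.
brown rice only: max(17/1, 1.3/0.7) = 17 servings → $6.80.
avocado only: max(17/5, 1.3/0.6) = 3.4 servings → $3.23.
brown rice + avocado: intersection lies outside the first quadrant.
So the least-cost plan costs $3.23.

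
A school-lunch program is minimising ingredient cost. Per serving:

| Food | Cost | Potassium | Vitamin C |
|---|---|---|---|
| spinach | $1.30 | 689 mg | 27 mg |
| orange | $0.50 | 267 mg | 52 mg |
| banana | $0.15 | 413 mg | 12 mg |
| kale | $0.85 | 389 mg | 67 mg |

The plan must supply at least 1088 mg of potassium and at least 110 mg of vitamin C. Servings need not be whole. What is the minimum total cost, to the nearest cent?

An LP optimum is at a vertex; with two nutrient constraints at most two foods are used. Check each candidate.
spinach only: max(1088/689, 110/27) = 4.074 servings → $5.30.
orange only: max(1088/267, 110/52) = 4.075 servings → $2.04.
banana only: max(1088/413, 110/12) = 9.167 servings → $1.38.
kale only: max(1088/389, 110/67) = 2.797 servings → $2.38.
spinach + orange with both tight: 0.9506 servings and 1.622 servings → $2.05.
spinach + banana: intersection lies outside the first quadrant.
spinach + kale with both tight: 0.8443 servings and 1.302 servings → $2.20.
orange + banana with both tight: 1.772 servings and 1.489 servings → $1.11.
orange + kale: intersection lies outside the first quadrant.
banana + kale with both tight: 1.309 servings and 1.407 servings → $1.39.
Cheapest feasible corner: $1.11.

$1.11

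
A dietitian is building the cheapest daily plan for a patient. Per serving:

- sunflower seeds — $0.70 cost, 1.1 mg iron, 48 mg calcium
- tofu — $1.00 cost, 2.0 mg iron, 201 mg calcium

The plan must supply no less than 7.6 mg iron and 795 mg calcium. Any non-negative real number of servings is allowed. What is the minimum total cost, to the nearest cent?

Two binding constraints pin down two serving amounts, so the optimal mix uses at most two foods. The candidates are each food alone (scaled to the tighter of iron/calcium) and each pair with both constraints tight.
sunflower seeds only: max(7.6/1.1, 795/48) = 16.56 servings → $11.59.
tofu only: max(7.6/2.0, 795/201) = 3.955 servings → $3.96.
sunflower seeds + tofu with both targets exact would need a negative amount; discard.
The minimum over all feasible corners is $3.96.

$3.96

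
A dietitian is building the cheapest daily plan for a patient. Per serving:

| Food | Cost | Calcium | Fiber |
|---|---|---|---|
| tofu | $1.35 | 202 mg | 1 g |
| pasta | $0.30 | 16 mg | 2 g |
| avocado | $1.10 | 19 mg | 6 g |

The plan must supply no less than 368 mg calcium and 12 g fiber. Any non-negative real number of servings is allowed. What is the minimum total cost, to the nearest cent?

A basic optimal solution has at most two foods positive. Try each food alone and each pair with both targets met exactly.
tofu only: max(368/202, 12/1) = 12 servings → $16.20.
pasta only: max(368/16, 12/2) = 23 servings → $6.90.
avocado only: max(368/19, 12/6) = 19.37 servings → $21.31.
tofu + pasta with both tight: 1.402 servings and 5.299 servings → $3.48.
tofu + avocado with both tight: 1.66 servings and 1.723 servings → $4.14.
pasta + avocado: intersection lies outside the first quadrant.
Cheapest feasible corner: $3.48.

$3.48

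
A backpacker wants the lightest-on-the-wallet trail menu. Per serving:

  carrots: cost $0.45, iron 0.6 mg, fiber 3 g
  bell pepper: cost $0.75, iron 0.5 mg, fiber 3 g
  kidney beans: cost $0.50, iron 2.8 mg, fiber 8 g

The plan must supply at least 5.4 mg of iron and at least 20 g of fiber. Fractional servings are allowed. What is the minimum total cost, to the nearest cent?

$1.25

With two linear requirements the optimum uses one or two foods; enumerate the corners.
carrots only: max(5.4/0.6, 20/3) = 9 servings → $4.05.
bell pepper only: max(5.4/0.5, 20/3) = 10.8 servings → $8.10.
kidney beans only: max(5.4/2.8, 20/8) = 2.5 servings → $1.25.
carrots + bell pepper with both targets exact would need a negative amount; discard.
carrots + kidney beans with both tight: 3.556 servings and 1.167 servings → $2.18.
bell pepper + kidney beans with both tight: 2.909 servings and 1.409 servings → $2.89.
The minimum over all feasible corners is $1.25.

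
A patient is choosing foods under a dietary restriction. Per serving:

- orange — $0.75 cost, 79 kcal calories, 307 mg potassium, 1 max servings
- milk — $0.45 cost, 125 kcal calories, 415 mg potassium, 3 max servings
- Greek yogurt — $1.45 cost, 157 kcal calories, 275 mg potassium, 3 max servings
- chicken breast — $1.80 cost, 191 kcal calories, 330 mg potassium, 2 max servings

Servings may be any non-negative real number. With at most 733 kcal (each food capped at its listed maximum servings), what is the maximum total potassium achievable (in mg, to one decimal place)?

2040.7 mg

Potassium per kcal: orange 3.886, milk 3.32, Greek yogurt 1.752, chicken breast 1.728.
Take 1 serving of orange: uses 79 kcal, +307.0 mg potassium (running total 307.0 mg).
Take 3 servings of milk: uses 375 kcal, +1245.0 mg potassium (running total 1552.0 mg).
Take 1.777 servings of Greek yogurt: uses 279 kcal, +488.7 mg potassium (running total 2040.7 mg).
Filling greedily by potassium-per-kcal is optimal for one linear limit, giving 2040.7 mg.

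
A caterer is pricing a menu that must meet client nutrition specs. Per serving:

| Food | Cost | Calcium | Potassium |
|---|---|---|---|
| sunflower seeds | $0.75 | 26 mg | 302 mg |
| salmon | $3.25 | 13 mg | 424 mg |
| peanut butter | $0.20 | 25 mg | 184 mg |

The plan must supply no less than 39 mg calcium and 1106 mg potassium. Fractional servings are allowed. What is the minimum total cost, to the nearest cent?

$1.20

For a min-cost LP with two ≥-constraints, a basic feasible solution has at most two positive variables.
sunflower seeds only: max(39/26, 1106/302) = 3.662 servings → $2.75.
salmon only: max(39/13, 1106/424) = 3 servings → $9.75.
peanut butter only: max(39/25, 1106/184) = 6.011 servings → $1.20.
sunflower seeds + salmon with both tight: 0.304 servings and 2.392 servings → $8.00.
sunflower seeds + peanut butter with both targets exact would need a negative amount; discard.
salmon + peanut butter with both tight: 2.494 servings and 0.2629 servings → $8.16.
The minimum over all feasible corners is $1.20.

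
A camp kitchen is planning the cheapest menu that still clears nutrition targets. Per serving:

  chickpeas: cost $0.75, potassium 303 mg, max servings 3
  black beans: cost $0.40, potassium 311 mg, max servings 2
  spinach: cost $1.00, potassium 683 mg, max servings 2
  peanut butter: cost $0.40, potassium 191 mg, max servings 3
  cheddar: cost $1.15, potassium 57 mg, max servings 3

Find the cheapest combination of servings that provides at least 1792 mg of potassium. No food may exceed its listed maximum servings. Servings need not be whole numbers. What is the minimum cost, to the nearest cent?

Cost per mg of potassium: black beans $0.0013, spinach $0.0015, peanut butter $0.0021, chickpeas $0.0025, cheddar $0.0202.
Take 2 servings of black beans: +622.0 mg potassium for $0.80 (total $0.80, still need 1170.0 mg).
Take 1.713 servings of spinach: +1170.0 mg potassium for $1.71 (total $2.51, still need 0.0 mg).
Greedy by cheapest-per-mg is optimal for a single linear constraint, so the minimum cost is $2.51.

$2.51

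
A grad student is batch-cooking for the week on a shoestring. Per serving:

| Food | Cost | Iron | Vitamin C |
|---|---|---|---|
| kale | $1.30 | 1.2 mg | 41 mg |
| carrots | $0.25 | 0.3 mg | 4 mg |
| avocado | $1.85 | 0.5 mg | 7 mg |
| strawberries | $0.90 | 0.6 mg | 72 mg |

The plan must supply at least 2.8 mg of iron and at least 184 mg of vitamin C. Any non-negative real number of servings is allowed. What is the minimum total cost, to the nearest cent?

At the optimum either one food covers both requirements or two foods hit both targets exactly; no other combination can be cheaper.
kale only: max(2.8/1.2, 184/41) = 4.488 servings → $5.83.
carrots only: max(2.8/0.3, 184/4) = 46 servings → $11.50.
avocado only: max(2.8/0.5, 184/7) = 26.29 servings → $48.63.
strawberries only: max(2.8/0.6, 184/72) = 4.667 servings → $4.20.
kale + carrots: the both-tight solution has a negative serving — not a feasible corner.
kale + avocado: intersection lies outside the first quadrant.
kale + strawberries with both tight: 1.476 servings and 1.715 servings → $3.46.
carrots + avocado with both targets exact would need a negative amount; discard.
carrots + strawberries with both tight: 4.75 servings and 2.292 servings → $3.25.
avocado + strawberries with both tight: 2.868 servings and 2.277 servings → $7.35.
Cheapest feasible corner: $3.25.

$3.25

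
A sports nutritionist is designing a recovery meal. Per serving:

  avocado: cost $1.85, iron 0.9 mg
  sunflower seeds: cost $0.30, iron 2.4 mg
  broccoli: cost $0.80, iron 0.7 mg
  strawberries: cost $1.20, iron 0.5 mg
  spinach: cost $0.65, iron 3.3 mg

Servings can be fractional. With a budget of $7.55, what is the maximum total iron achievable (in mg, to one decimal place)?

Iron per dollar: sunflower seeds 8, spinach 5.077, broccoli 0.875, avocado 0.4865, strawberries 0.4167.
With no serving limits, spend the whole cost allowance on sunflower seeds: $7.55 / $0.30 × 2.4 mg = 60.4 mg.

60.4 mg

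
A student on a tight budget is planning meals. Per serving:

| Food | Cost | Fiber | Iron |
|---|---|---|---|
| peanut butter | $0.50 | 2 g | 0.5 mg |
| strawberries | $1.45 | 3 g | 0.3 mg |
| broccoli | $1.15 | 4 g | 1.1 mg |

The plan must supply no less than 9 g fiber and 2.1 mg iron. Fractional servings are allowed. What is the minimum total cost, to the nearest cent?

Compare the cost at each extreme point of the feasible region.
peanut butter only: max(9/2, 2.1/0.5) = 4.5 servings → $2.25.
strawberries only: max(9/3, 2.1/0.3) = 7 servings → $10.15.
broccoli only: max(9/4, 2.1/1.1) = 2.25 servings → $2.59.
peanut butter + strawberries with both tight: 4 servings and 0.3333 servings → $2.48.
peanut butter + broccoli: the both-tight solution has a negative serving — not a feasible corner.
strawberries + broccoli with both tight: 0.7143 servings and 1.714 servings → $3.01.
So the least-cost plan costs $2.25.

$2.25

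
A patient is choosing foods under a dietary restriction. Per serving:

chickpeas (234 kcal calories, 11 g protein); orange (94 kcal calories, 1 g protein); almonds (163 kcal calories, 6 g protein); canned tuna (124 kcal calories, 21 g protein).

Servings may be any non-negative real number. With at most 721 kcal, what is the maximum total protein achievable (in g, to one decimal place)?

122.1 g

Protein per kcal: canned tuna 0.1694, chickpeas 0.04701, almonds 0.03681, orange 0.01064.
With no serving limits, spend the whole calories allowance on canned tuna: 721 kcal / 124 kcal × 21 g = 122.1 g.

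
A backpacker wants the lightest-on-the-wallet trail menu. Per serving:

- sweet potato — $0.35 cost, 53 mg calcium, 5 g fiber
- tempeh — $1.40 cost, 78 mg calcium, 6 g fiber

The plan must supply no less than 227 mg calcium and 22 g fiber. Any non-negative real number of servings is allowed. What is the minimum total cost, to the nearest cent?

At the optimum either one food covers both requirements or two foods hit both targets exactly; no other combination can be cheaper.
sweet potato only: max(227/53, 22/5) = 4.4 servings → $1.54.
tempeh only: max(227/78, 22/6) = 3.667 servings → $5.13.
sweet potato + tempeh: intersection lies outside the first quadrant.
Cheapest feasible corner: $1.54.

$1.54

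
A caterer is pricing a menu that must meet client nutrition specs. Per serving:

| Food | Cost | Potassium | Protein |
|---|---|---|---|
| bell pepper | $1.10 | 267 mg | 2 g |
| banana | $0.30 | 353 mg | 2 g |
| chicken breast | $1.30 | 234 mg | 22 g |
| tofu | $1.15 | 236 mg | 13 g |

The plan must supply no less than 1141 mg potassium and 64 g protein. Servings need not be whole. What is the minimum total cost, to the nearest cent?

A basic optimal solution has at most two foods positive. Try each food alone and each pair with both targets met exactly.
bell pepper only: max(1141/267, 64/2) = 32 servings → $35.20.
banana only: max(1141/353, 64/2) = 32 servings → $9.60.
chicken breast only: max(1141/234, 64/22) = 4.876 servings → $6.34.
tofu only: max(1141/236, 64/13) = 4.923 servings → $5.66.
bell pepper + banana: intersection lies outside the first quadrant.
bell pepper + chicken breast with both tight: 1.873 servings and 2.739 servings → $5.62.
bell pepper + tofu: the both-tight solution has a negative serving — not a feasible corner.
banana + chicken breast with both tight: 1.388 servings and 2.783 servings → $4.03.
banana + tofu: intersection lies outside the first quadrant.
chicken breast + tofu with both tight: 0.126 servings and 4.71 servings → $5.58.
So the least-cost plan costs $4.03.

$4.03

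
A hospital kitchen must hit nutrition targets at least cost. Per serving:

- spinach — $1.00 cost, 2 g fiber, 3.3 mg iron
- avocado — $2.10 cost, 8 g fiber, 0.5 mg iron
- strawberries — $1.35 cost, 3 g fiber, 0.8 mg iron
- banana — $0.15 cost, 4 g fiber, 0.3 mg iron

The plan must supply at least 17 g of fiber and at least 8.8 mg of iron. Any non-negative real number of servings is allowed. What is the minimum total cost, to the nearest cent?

Two binding constraints pin down two serving amounts, so the optimal mix uses at most two foods. The candidates are each food alone (scaled to the tighter of fiber/iron) and each pair with both constraints tight.
spinach only: max(17/2, 8.8/3.3) = 8.5 servings → $8.50.
avocado only: max(17/8, 8.8/0.5) = 17.6 servings → $36.96.
strawberries only: max(17/3, 8.8/0.8) = 11 servings → $14.85.
banana only: max(17/4, 8.8/0.3) = 29.33 servings → $4.40.
spinach + avocado with both tight: 2.437 servings and 1.516 servings → $5.62.
spinach + strawberries with both tight: 1.542 servings and 4.639 servings → $7.80.
spinach + banana with both tight: 2.389 servings and 3.056 servings → $2.85.
avocado + strawberries with both targets exact would need a negative amount; discard.
avocado + banana with both targets exact would need a negative amount; discard.
strawberries + banana: the both-tight solution has a negative serving — not a feasible corner.
So the least-cost plan costs $2.85.

$2.85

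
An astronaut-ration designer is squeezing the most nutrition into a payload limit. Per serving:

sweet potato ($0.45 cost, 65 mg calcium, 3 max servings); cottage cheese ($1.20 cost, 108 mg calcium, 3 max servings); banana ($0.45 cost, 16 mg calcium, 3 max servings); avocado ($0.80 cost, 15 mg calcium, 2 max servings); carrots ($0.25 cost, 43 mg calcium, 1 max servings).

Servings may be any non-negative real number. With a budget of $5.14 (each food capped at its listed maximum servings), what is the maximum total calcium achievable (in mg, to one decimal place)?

Calcium per dollar: carrots 172, sweet potato 144.4, cottage cheese 90, banana 35.56, avocado 18.75.
Take 1 serving of carrots: spends $0.25, +43.0 mg calcium (running total 43.0 mg).
Take 3 servings of sweet potato: spends $1.35, +195.0 mg calcium (running total 238.0 mg).
Take 2.95 servings of cottage cheese: spends $3.54, +318.6 mg calcium (running total 556.6 mg).
Greedy by best ratio exhausts the cost allowance optimally: 556.6 mg.

556.6 mg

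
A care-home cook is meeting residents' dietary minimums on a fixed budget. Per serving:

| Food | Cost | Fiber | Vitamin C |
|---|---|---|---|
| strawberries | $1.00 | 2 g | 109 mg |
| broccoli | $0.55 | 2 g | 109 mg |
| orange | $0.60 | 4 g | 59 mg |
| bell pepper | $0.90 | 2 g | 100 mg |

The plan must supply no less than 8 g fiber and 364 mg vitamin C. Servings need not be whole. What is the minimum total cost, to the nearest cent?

$1.97

Minimising a linear cost over {fiber ≥ 8, vitamin C ≥ 364, servings ≥ 0} — the optimum is at a vertex, using one or two foods.
strawberries only: max(8/2, 364/109) = 4 servings → $4.00.
broccoli only: max(8/2, 364/109) = 4 servings → $2.20.
orange only: max(8/4, 364/59) = 6.169 servings → $3.70.
bell pepper only: max(8/2, 364/100) = 4 servings → $3.60.
strawberries + broccoli (both tight): parallel constraints — no distinct corner.
strawberries + orange with both tight: 3.094 servings and 0.4528 servings → $3.37.
strawberries + bell pepper: intersection lies outside the first quadrant.
broccoli + orange with both tight: 3.094 servings and 0.4528 servings → $1.97.
broccoli + bell pepper with both targets exact would need a negative amount; discard.
orange + bell pepper with both tight: 0.2553 servings and 3.489 servings → $3.29.
Cheapest feasible corner: $1.97.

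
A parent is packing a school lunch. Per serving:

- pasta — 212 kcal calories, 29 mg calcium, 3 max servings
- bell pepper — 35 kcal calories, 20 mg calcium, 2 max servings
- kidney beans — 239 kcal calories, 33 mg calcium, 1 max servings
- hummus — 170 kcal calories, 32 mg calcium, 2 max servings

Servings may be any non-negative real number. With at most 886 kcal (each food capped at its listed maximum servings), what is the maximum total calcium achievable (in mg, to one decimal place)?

Calcium per kcal: bell pepper 0.5714, hummus 0.1882, kidney beans 0.1381, pasta 0.1368.
Take 2 servings of bell pepper: uses 70 kcal, +40.0 mg calcium (running total 40.0 mg).
Take 2 servings of hummus: uses 340 kcal, +64.0 mg calcium (running total 104.0 mg).
Take 1 serving of kidney beans: uses 239 kcal, +33.0 mg calcium (running total 137.0 mg).
Take 1.118 servings of pasta: uses 237 kcal, +32.4 mg calcium (running total 169.4 mg).
Greedy by best ratio exhausts the calories allowance optimally: 169.4 mg.

169.4 mg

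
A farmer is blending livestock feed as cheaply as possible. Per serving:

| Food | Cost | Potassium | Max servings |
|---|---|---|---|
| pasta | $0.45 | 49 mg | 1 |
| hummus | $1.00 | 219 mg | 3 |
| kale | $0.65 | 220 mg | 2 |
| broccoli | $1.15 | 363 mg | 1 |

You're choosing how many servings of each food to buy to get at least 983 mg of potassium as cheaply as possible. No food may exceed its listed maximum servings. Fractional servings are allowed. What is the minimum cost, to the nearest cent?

$3.27

Cost per mg of potassium: kale $0.0030, broccoli $0.0032, hummus $0.0046, pasta $0.0092.
Take 2 servings of kale: +440.0 mg potassium for $1.30 (total $1.30, still need 543.0 mg).
Take 1 serving of broccoli: +363.0 mg potassium for $1.15 (total $2.45, still need 180.0 mg).
Take 0.8219 servings of hummus: +180.0 mg potassium for $0.82 (total $3.27, still need 0.0 mg).
Filling from the cheapest source first is optimal under one linear minimum: $3.27.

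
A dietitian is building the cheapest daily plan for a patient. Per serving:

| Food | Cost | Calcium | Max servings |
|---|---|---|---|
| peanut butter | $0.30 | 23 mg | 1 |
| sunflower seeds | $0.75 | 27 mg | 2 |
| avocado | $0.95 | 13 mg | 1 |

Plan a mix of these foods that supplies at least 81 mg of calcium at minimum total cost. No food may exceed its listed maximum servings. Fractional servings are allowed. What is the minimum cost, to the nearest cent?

Cost per mg of calcium: peanut butter $0.0130, sunflower seeds $0.0278, avocado $0.0731.
Take 1 serving of peanut butter: +23.0 mg calcium for $0.30 (total $0.30, still need 58.0 mg).
Take 2 servings of sunflower seeds: +54.0 mg calcium for $1.50 (total $1.80, still need 4.0 mg).
Take 0.3077 servings of avocado: +4.0 mg calcium for $0.29 (total $2.09, still need 0.0 mg).
Filling from the cheapest source first is optimal under one linear minimum: $2.09.

$2.09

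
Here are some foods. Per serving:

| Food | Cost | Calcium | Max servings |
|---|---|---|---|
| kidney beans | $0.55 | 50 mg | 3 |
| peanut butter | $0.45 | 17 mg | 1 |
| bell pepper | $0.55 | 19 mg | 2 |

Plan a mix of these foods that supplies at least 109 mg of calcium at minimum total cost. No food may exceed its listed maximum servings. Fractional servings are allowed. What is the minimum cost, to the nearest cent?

$1.20

Cost per mg of calcium: kidney beans $0.0110, peanut butter $0.0265, bell pepper $0.0289.
Take 2.18 servings of kidney beans: +109.0 mg calcium for $1.20 (total $1.20, still need 0.0 mg).
Greedy by cheapest-per-mg is optimal for a single linear constraint, so the minimum cost is $1.20.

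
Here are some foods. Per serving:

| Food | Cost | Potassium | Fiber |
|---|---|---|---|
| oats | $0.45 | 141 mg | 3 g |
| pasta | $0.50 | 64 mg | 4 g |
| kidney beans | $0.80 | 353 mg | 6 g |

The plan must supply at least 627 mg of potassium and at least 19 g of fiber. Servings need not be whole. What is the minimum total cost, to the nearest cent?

Minimising a linear cost over {potassium ≥ 627, fiber ≥ 19, servings ≥ 0} — the optimum is at a vertex, using one or two foods.
oats only: max(627/141, 19/3) = 6.333 servings → $2.85.
pasta only: max(627/64, 19/4) = 9.797 servings → $4.90.
kidney beans only: max(627/353, 19/6) = 3.167 servings → $2.53.
oats + pasta with both tight: 3.473 servings and 2.145 servings → $2.64.
oats + kidney beans: intersection lies outside the first quadrant.
pasta + kidney beans with both tight: 2.865 servings and 1.257 servings → $2.44.
The minimum over all feasible corners is $2.44.

$2.44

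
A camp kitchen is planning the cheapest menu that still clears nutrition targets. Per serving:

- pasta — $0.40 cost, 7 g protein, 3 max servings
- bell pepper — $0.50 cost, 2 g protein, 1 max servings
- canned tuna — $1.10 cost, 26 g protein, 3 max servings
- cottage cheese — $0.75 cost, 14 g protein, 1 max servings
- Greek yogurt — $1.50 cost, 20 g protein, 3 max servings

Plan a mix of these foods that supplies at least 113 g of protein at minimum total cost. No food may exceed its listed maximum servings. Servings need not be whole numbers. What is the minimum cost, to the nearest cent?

$5.25

Cost per g of protein: canned tuna $0.0423, cottage cheese $0.0536, pasta $0.0571, Greek yogurt $0.0750, bell pepper $0.2500.
Take 3 servings of canned tuna: +78.0 g protein for $3.30 (total $3.30, still need 35.0 g).
Take 1 serving of cottage cheese: +14.0 g protein for $0.75 (total $4.05, still need 21.0 g).
Take 3 servings of pasta: +21.0 g protein for $1.20 (total $5.25, still need 0.0 g).
Filling from the cheapest source first is optimal under one linear minimum: $5.25.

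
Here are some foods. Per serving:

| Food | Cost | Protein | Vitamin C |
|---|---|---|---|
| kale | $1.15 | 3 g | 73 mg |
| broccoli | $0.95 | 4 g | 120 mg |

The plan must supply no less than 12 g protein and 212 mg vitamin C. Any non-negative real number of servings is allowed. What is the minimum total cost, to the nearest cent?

$2.85

kale only: max(12/3, 212/73) = 4 servings → $4.60.
broccoli only: max(12/4, 212/120) = 3 servings → $2.85.
kale + broccoli: intersection lies outside the first quadrant.
The minimum over all feasible corners is $2.85.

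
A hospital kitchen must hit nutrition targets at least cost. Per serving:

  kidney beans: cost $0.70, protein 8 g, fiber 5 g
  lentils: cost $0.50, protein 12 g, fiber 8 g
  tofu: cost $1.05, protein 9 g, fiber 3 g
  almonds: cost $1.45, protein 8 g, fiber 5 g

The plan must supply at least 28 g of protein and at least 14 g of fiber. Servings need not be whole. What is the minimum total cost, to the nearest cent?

$1.17

This is a tiny linear program; its minimum lies at a vertex of the feasible set. List the vertices and price them.
kidney beans only: max(28/8, 14/5) = 3.5 servings → $2.45.
lentils only: max(28/12, 14/8) = 2.333 servings → $1.17.
tofu only: max(28/9, 14/3) = 4.667 servings → $4.90.
almonds only: max(28/8, 14/5) = 3.5 servings → $5.08.
kidney beans + lentils: intersection lies outside the first quadrant.
kidney beans + tofu with both tight: 2 servings and 1.333 servings → $2.80.
kidney beans + almonds (both tight): parallel constraints — no distinct corner.
lentils + tofu with both tight: 1.167 servings and 1.556 servings → $2.22.
lentils + almonds: the both-tight solution has a negative serving — not a feasible corner.
tofu + almonds with both tight: 1.333 servings and 2 servings → $4.30.
Cheapest feasible corner: $1.17.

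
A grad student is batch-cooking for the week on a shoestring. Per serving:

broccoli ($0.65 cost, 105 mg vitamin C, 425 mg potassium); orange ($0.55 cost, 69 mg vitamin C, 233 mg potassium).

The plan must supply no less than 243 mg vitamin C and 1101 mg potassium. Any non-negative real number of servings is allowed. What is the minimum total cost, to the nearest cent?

$1.68

Compare the cost at each extreme point of the feasible region.
broccoli only: max(243/105, 1101/425) = 2.591 servings → $1.68.
orange only: max(243/69, 1101/233) = 4.725 servings → $2.60.
broccoli + orange: intersection lies outside the first quadrant.
Cheapest feasible corner: $1.68.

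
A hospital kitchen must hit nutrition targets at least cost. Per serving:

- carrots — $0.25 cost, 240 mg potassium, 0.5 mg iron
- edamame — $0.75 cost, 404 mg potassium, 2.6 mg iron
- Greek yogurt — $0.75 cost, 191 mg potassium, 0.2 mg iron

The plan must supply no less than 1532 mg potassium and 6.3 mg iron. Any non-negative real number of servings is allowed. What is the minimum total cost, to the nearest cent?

Two binding constraints pin down two serving amounts, so the optimal mix uses at most two foods. The candidates are each food alone (scaled to the tighter of potassium/iron) and each pair with both constraints tight.
carrots only: max(1532/240, 6.3/0.5) = 12.6 servings → $3.15.
edamame only: max(1532/404, 6.3/2.6) = 3.792 servings → $2.84.
Greek yogurt only: max(1532/191, 6.3/0.2) = 31.5 servings → $23.62.
carrots + edamame with both tight: 3.408 servings and 1.768 servings → $2.18.
carrots + Greek yogurt: the both-tight solution has a negative serving — not a feasible corner.
edamame + Greek yogurt with both tight: 2.157 servings and 3.458 servings → $4.21.
The minimum over all feasible corners is $2.18.

$2.18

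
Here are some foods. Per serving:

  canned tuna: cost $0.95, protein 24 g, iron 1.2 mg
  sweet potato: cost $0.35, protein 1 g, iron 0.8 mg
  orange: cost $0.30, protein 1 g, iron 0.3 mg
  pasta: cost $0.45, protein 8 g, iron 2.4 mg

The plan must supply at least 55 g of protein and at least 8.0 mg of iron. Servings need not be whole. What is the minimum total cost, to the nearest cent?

With two linear requirements the optimum uses one or two foods; enumerate the corners.
canned tuna only: max(55/24, 8.0/1.2) = 6.667 servings → $6.33.
sweet potato only: max(55/1, 8.0/0.8) = 55 servings → $19.25.
orange only: max(55/1, 8.0/0.3) = 55 servings → $16.50.
pasta only: max(55/8, 8.0/2.4) = 6.875 servings → $3.09.
canned tuna + sweet potato with both tight: 2 servings and 7 servings → $4.35.
canned tuna + orange with both tight: 1.417 servings and 21 servings → $7.65.
canned tuna + pasta with both tight: 1.417 servings and 2.625 servings → $2.53.
sweet potato + orange: intersection lies outside the first quadrant.
sweet potato + pasta: intersection lies outside the first quadrant.
orange + pasta (both tight): parallel constraints — no distinct corner.
So the least-cost plan costs $2.53.

$2.53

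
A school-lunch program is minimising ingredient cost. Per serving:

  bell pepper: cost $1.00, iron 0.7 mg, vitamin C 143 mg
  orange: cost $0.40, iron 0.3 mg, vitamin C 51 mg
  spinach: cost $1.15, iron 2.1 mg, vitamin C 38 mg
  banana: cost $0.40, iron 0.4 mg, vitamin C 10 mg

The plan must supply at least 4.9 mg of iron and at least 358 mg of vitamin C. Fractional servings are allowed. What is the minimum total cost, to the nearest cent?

$3.96

bell pepper only: max(4.9/0.7, 358/143) = 7 servings → $7.00.
orange only: max(4.9/0.3, 358/51) = 16.33 servings → $6.53.
spinach only: max(4.9/2.1, 358/38) = 9.421 servings → $10.83.
banana only: max(4.9/0.4, 358/10) = 35.8 servings → $14.32.
bell pepper + orange: the both-tight solution has a negative serving — not a feasible corner.
bell pepper + spinach with both tight: 2.066 servings and 1.645 servings → $3.96.
bell pepper + banana with both tight: 1.876 servings and 8.966 servings → $5.46.
orange + spinach with both tight: 5.91 servings and 1.489 servings → $4.08.
orange + banana with both tight: 5.414 servings and 8.19 servings → $5.44.
spinach + banana: the both-tight solution has a negative serving — not a feasible corner.
Cheapest feasible corner: $3.96.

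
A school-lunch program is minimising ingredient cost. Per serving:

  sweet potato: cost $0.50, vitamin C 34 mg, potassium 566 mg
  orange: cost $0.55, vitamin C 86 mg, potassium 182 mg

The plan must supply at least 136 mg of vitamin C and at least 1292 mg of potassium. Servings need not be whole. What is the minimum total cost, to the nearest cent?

An LP optimum is at a vertex; with two nutrient constraints at most two foods are used. Check each candidate.
sweet potato only: max(136/34, 1292/566) = 4 servings → $2.00.
orange only: max(136/86, 1292/182) = 7.099 servings → $3.90.
sweet potato + orange with both tight: 2.033 servings and 0.7778 servings → $1.44.
The minimum over all feasible corners is $1.44.

$1.44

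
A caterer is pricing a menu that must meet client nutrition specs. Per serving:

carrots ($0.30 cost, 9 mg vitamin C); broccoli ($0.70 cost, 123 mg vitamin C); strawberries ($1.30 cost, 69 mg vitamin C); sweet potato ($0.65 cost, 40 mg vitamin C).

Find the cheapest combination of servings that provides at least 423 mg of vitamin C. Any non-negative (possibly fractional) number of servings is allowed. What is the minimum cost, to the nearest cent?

$2.41

Cost per mg of vitamin C: broccoli $0.0057, sweet potato $0.0163, strawberries $0.0188, carrots $0.0333.
With no serving limits, use only broccoli: 423 mg / 123 mg = 3.439 servings × $0.70 = $2.41.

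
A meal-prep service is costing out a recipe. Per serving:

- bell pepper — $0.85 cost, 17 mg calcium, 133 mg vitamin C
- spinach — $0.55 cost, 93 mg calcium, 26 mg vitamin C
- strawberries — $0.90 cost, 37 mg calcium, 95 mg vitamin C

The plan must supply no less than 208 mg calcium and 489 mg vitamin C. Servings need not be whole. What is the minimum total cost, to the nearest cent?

An LP optimum is at a vertex; with two nutrient constraints at most two foods are used. Check each candidate.
bell pepper only: max(208/17, 489/133) = 12.24 servings → $10.40.
spinach only: max(208/93, 489/26) = 18.81 servings → $10.34.
strawberries only: max(208/37, 489/95) = 5.622 servings → $5.06.
bell pepper + spinach with both tight: 3.36 servings and 1.622 servings → $3.75.
bell pepper + strawberries: intersection lies outside the first quadrant.
spinach + strawberries with both tight: 0.2117 servings and 5.089 servings → $4.70.
The minimum over all feasible corners is $3.75.

$3.75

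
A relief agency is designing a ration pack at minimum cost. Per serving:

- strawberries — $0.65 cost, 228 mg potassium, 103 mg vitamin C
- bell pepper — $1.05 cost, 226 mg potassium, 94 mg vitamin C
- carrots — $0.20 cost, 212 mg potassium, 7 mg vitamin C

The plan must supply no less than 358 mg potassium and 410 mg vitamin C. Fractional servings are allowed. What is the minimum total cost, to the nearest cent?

strawberries only: max(358/228, 410/103) = 3.981 servings → $2.59.
bell pepper only: max(358/226, 410/94) = 4.362 servings → $4.58.
carrots only: max(358/212, 410/7) = 58.57 servings → $11.71.
strawberries + bell pepper: the both-tight solution has a negative serving — not a feasible corner.
strawberries + carrots with both targets exact would need a negative amount; discard.
bell pepper + carrots: the both-tight solution has a negative serving — not a feasible corner.
Cheapest feasible corner: $2.59.

$2.59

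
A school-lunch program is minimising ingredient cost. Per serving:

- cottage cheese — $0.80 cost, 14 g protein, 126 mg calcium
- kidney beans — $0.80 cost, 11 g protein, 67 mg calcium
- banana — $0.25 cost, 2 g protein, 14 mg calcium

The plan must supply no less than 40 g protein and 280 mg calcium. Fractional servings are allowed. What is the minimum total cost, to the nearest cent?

At the optimum either one food covers both requirements or two foods hit both targets exactly; no other combination can be cheaper.
cottage cheese only: max(40/14, 280/126) = 2.857 servings → $2.29.
kidney beans only: max(40/11, 280/67) = 4.179 servings → $3.34.
banana only: max(40/2, 280/14) = 20 servings → $5.00.
cottage cheese + kidney beans with both tight: 0.8929 servings and 2.5 servings → $2.71.
cottage cheese + banana with both tight: 0 servings and 20 servings → $5.00.
kidney beans + banana with both tight: 0 servings and 20 servings → $5.00.
So the least-cost plan costs $2.29.

$2.29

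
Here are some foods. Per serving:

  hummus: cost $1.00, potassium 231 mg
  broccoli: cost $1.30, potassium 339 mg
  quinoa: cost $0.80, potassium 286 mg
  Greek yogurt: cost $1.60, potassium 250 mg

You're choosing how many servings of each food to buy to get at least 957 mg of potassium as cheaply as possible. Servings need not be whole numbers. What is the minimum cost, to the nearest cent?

$2.68

Cost per mg of potassium: quinoa $0.0028, broccoli $0.0038, hummus $0.0043, Greek yogurt $0.0064.
With no serving limits, use only quinoa: 957 mg / 286 mg = 3.346 servings × $0.80 = $2.68.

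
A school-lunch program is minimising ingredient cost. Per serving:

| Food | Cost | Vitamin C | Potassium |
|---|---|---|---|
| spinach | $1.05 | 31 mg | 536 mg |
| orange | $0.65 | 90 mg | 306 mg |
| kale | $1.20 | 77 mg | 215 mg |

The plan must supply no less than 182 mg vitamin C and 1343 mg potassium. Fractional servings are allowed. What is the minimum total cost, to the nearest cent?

$2.70

Compare the cost at each extreme point of the feasible region.
spinach only: max(182/31, 1343/536) = 5.871 servings → $6.16.
orange only: max(182/90, 1343/306) = 4.389 servings → $2.85.
kale only: max(182/77, 1343/215) = 6.247 servings → $7.50.
spinach + orange with both tight: 1.682 servings and 1.443 servings → $2.70.
spinach + kale with both tight: 1.857 servings and 1.616 servings → $3.89.
orange + kale: the both-tight solution has a negative serving — not a feasible corner.
The minimum over all feasible corners is $2.70.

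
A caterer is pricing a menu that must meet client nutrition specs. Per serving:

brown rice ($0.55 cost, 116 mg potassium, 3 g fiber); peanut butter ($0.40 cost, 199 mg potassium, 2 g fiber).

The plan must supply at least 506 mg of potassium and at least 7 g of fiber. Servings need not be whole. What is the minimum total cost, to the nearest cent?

Minimising a linear cost over {potassium ≥ 506, fiber ≥ 7, servings ≥ 0} — the optimum is at a vertex, using one or two foods.
brown rice only: max(506/116, 7/3) = 4.362 servings → $2.40.
peanut butter only: max(506/199, 7/2) = 3.5 servings → $1.40.
brown rice + peanut butter with both tight: 1.044 servings and 1.934 servings → $1.35.
The minimum over all feasible corners is $1.35.

$1.35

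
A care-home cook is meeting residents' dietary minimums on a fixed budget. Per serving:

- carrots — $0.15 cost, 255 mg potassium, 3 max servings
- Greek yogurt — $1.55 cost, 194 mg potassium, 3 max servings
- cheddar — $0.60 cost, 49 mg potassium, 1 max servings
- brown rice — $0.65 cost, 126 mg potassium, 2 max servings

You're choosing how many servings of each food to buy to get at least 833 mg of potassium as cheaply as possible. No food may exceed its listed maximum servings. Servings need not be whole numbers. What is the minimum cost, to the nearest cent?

$0.80

Cost per mg of potassium: carrots $0.0006, brown rice $0.0052, Greek yogurt $0.0080, cheddar $0.0122.
Take 3 servings of carrots: +765.0 mg potassium for $0.45 (total $0.45, still need 68.0 mg).
Take 0.5397 servings of brown rice: +68.0 mg potassium for $0.35 (total $0.80, still need 0.0 mg).
Filling from the cheapest source first is optimal under one linear minimum: $0.80.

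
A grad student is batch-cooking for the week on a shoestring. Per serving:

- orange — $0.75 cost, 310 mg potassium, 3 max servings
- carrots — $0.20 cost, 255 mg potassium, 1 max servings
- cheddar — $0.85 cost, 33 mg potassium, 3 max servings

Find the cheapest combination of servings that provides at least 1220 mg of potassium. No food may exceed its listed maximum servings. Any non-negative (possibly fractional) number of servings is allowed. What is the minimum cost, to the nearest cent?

$3.35

Cost per mg of potassium: carrots $0.0008, orange $0.0024, cheddar $0.0258.
Take 1 serving of carrots: +255.0 mg potassium for $0.20 (total $0.20, still need 965.0 mg).
Take 3 servings of orange: +930.0 mg potassium for $2.25 (total $2.45, still need 35.0 mg).
Take 1.061 servings of cheddar: +35.0 mg potassium for $0.90 (total $3.35, still need 0.0 mg).
Greedy by cheapest-per-mg is optimal for a single linear constraint, so the minimum cost is $3.35.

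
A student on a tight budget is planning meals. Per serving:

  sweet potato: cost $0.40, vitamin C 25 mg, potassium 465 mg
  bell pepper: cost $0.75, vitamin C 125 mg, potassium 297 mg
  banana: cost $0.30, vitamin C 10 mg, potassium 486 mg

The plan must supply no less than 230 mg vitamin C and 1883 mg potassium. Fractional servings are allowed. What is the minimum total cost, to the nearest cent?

$2.07

sweet potato only: max(230/25, 1883/465) = 9.2 servings → $3.68.
bell pepper only: max(230/125, 1883/297) = 6.34 servings → $4.76.
banana only: max(230/10, 1883/486) = 23 servings → $6.90.
sweet potato + bell pepper with both tight: 3.295 servings and 1.181 servings → $2.20.
sweet potato + banana with both targets exact would need a negative amount; discard.
bell pepper + banana with both tight: 1.609 servings and 2.891 servings → $2.07.
Cheapest feasible corner: $2.07.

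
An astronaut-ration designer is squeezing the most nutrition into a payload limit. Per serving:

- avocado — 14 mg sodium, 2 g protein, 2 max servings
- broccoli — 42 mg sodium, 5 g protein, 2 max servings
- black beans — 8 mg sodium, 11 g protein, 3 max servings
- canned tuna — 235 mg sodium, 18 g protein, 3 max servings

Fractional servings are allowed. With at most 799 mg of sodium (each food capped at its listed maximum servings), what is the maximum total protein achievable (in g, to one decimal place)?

Protein per mg sodium: black beans 1.375, avocado 0.1429, broccoli 0.119, canned tuna 0.0766.
Take 3 servings of black beans: uses 24 mg sodium, +33.0 g protein (running total 33.0 g).
Take 2 servings of avocado: uses 28 mg sodium, +4.0 g protein (running total 37.0 g).
Take 2 servings of broccoli: uses 84 mg sodium, +10.0 g protein (running total 47.0 g).
Take 2.821 servings of canned tuna: uses 663 mg sodium, +50.8 g protein (running total 97.8 g).
Greedy by best ratio exhausts the sodium allowance optimally: 97.8 g.

97.8 g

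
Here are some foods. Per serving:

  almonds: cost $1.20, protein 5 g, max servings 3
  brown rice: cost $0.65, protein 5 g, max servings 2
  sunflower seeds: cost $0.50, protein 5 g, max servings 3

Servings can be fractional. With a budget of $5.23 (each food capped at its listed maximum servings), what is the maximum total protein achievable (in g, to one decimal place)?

35.1 g

Protein per dollar: sunflower seeds 10, brown rice 7.692, almonds 4.167.
Take 3 servings of sunflower seeds: spends $1.50, +15.0 g protein (running total 15.0 g).
Take 2 servings of brown rice: spends $1.30, +10.0 g protein (running total 25.0 g).
Take 2.025 servings of almonds: spends $2.43, +10.1 g protein (running total 35.1 g).
Greedy by best ratio exhausts the cost allowance optimally: 35.1 g.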